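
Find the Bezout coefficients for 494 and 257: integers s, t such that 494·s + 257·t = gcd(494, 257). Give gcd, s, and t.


Euclidean algorithm on (494, 257) — divide until remainder is 0:
  494 = 1 · 257 + 237
  257 = 1 · 237 + 20
  237 = 11 · 20 + 17
  20 = 1 · 17 + 3
  17 = 5 · 3 + 2
  3 = 1 · 2 + 1
  2 = 2 · 1 + 0
gcd(494, 257) = 1.
Track Bezout coefficients alongside the remainders: start with r₀ = 494 = a·1 + b·0 (s = 1, t = 0) and r₁ = 257 = a·0 + b·1 (s = 0, t = 1); each new remainder r_{k+1} = r_{k-1} − q_k·r_k inherits s_{k+1} = s_{k-1} − q_k·s_k, t_{k+1} = t_{k-1} − q_k·t_k, so r_k = a·s_k + b·t_k at every step:
  q = 1: r = 237, s = 1 − 1·0 = 1, t = 0 − 1·1 = -1  (check: 494·1 + 257·(-1) = 237)
  q = 1: r = 20, s = 0 − 1·1 = -1, t = 1 − 1·(-1) = 2  (check: 494·(-1) + 257·2 = 20)
  q = 11: r = 17, s = 1 − 11·(-1) = 12, t = -1 − 11·2 = -23  (check: 494·12 + 257·(-23) = 17)
  q = 1: r = 3, s = -1 − 1·12 = -13, t = 2 − 1·(-23) = 25  (check: 494·(-13) + 257·25 = 3)
  q = 5: r = 2, s = 12 − 5·(-13) = 77, t = -23 − 5·25 = -148  (check: 494·77 + 257·(-148) = 2)
  q = 1: r = 1, s = -13 − 1·77 = -90, t = 25 − 1·(-148) = 173  (check: 494·(-90) + 257·173 = 1)
The row with r = 1 (the gcd) gives the Bezout coefficients s = -90, t = 173.
Result: 494 · (-90) + 257 · (173) = 1.

gcd(494, 257) = 1; s = -90, t = 173 (check: 494·(-90) + 257·173 = 1).


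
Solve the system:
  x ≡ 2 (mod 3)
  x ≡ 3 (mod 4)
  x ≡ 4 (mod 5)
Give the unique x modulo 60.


Moduli 3, 4, 5 are pairwise coprime; by CRT there is a unique solution modulo M = 3 · 4 · 5 = 60.
Solve pairwise, accumulating the modulus:
  Start with x ≡ 2 (mod 3).
  Combine with x ≡ 3 (mod 4): since gcd(3, 4) = 1, we get a unique residue mod 12.
    Write x = 2 + 3·t and substitute into x ≡ 3 (mod 4): 3·t ≡ 3 − 2 = 1 (mod 4).
    The inverse of 3 mod 4 is 3 (since 3·3 = 9 = 2·4 + 1), so t ≡ 3·1 = 3 ≡ 3 (mod 4).
    Then x = 2 + 3·3 = 11, valid modulo lcm(3, 4) = 12: x ≡ 11 (mod 12).
  Combine with x ≡ 4 (mod 5): since gcd(12, 5) = 1, we get a unique residue mod 60.
    Write x = 11 + 12·t and substitute into x ≡ 4 (mod 5): 12·t ≡ 4 − 11 = -7 (mod 5).
    Reduce coefficients mod 5: 2·t ≡ 3 (mod 5).
    The inverse of 2 mod 5 is 3 (since 2·3 = 6 = 1·5 + 1), so t ≡ 3·3 = 9 ≡ 4 (mod 5).
    Then x = 11 + 12·4 = 59, valid modulo lcm(12, 5) = 60: x ≡ 59 (mod 60).
Verify: 59 mod 3 = 2 ✓, 59 mod 4 = 3 ✓, 59 mod 5 = 4 ✓.

x ≡ 59 (mod 60).


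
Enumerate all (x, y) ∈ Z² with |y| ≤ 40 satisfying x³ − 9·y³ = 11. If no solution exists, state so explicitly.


The equation is x³ - 9y³ = 11. For fixed y, x³ = 9·y³ + 11, so a solution requires the RHS to be a perfect cube.
Strategy: iterate y from -40 to 40, compute RHS = 9·y³ + 11, and check whether it is a (positive or negative) perfect cube.
Check small values of y:
  y = 0: RHS = 11 is not a perfect cube.
  y = 1: RHS = 20 is not a perfect cube.
  y = -1: RHS = 2 is not a perfect cube.
  y = 2: RHS = 83 is not a perfect cube.
  y = -2: RHS = -61 is not a perfect cube.
  y = 3: RHS = 254 is not a perfect cube.
  y = -3: RHS = -232 is not a perfect cube.
Continuing the search up to |y| = 40 finds no solutions either.
No (x, y) in the scanned range satisfies the equation.

No integer solutions with |y| ≤ 40.


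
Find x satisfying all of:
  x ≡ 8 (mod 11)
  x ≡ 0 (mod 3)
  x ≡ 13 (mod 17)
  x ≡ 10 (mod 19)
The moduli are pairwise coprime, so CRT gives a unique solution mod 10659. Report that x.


Product of moduli M = 11 · 3 · 17 · 19 = 10659.
Merge one congruence at a time:
  Start: x ≡ 8 (mod 11).
  Combine with x ≡ 0 (mod 3); new modulus lcm = 33.
    Write x = 8 + 11·t and substitute into x ≡ 0 (mod 3): 11·t ≡ 0 − 8 = -8 (mod 3).
    Reduce coefficients mod 3: 2·t ≡ 1 (mod 3).
    The inverse of 2 mod 3 is 2 (since 2·2 = 4 = 1·3 + 1), so t ≡ 2·1 = 2 ≡ 2 (mod 3).
    Then x = 8 + 11·2 = 30, valid modulo lcm(11, 3) = 33: x ≡ 30 (mod 33).
  Combine with x ≡ 13 (mod 17); new modulus lcm = 561.
    Write x = 30 + 33·t and substitute into x ≡ 13 (mod 17): 33·t ≡ 13 − 30 = -17 (mod 17).
    Reduce coefficients mod 17: 16·t ≡ 0 (mod 17).
    The inverse of 16 mod 17 is 16 (since 16·16 = 256 = 15·17 + 1), so t ≡ 16·0 = 0 ≡ 0 (mod 17).
    Then x = 30 + 33·0 = 30, valid modulo lcm(33, 17) = 561: x ≡ 30 (mod 561).
  Combine with x ≡ 10 (mod 19); new modulus lcm = 10659.
    Write x = 30 + 561·t and substitute into x ≡ 10 (mod 19): 561·t ≡ 10 − 30 = -20 (mod 19).
    Reduce coefficients mod 19: 10·t ≡ 18 (mod 19).
    The inverse of 10 mod 19 is 2 (since 10·2 = 20 = 1·19 + 1), so t ≡ 2·18 = 36 ≡ 17 (mod 19).
    Then x = 30 + 561·17 = 9567, valid modulo lcm(561, 19) = 10659: x ≡ 9567 (mod 10659).
Verify against each original: 9567 mod 11 = 8, 9567 mod 3 = 0, 9567 mod 17 = 13, 9567 mod 19 = 10.

x ≡ 9567 (mod 10659).


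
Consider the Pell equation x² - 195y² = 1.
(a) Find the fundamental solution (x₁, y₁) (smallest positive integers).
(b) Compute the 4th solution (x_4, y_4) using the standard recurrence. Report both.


Step 1: Find the fundamental solution (x₁, y₁) of x² - 195y² = 1.
  Expand √195 as a continued fraction. a₀ = ⌊√195⌋ = 13; iterate m_{k+1} = d_k·a_k − m_k, d_{k+1} = (195 − m_{k+1}²)/d_k, a_{k+1} = ⌊(a₀ + m_{k+1})/d_{k+1}⌋ (starting m₀ = 0, d₀ = 1), with convergents p_k = a_k·p_{k-1} + p_{k-2}, q_k = a_k·q_{k-1} + q_{k-2} (p₋₁ = 1, q₋₁ = 0):
  k = 0: a₀ = 13; p₀/q₀ = 13/1; p₀² − 195·q₀² = 169 − 195 = -26.
  k = 1: m = 13, d = 26, a = ⌊(13 + 13)/26⌋ = 1; p/q = (1·13 + 1)/(1·1 + 0) = 14/1; p² − 195·q² = 196 − 195 = 1.
  The first convergent with p² − 195·q² = 1 gives the fundamental solution (x₁, y₁) = (14, 1).
Step 2: Apply the recurrence (x_{n+1}, y_{n+1}) = (x₁x_n + 195y₁y_n, x₁y_n + y₁x_n) repeatedly.
  From (x_1, y_1) = (14, 1): x_2 = 14·14 + 195·1·1 = 391; y_2 = 14·1 + 1·14 = 28.
  From (x_2, y_2) = (391, 28): x_3 = 14·391 + 195·1·28 = 10934; y_3 = 14·28 + 1·391 = 783.
  From (x_3, y_3) = (10934, 783): x_4 = 14·10934 + 195·1·783 = 305761; y_4 = 14·783 + 1·10934 = 21896.
Step 3: Verify x_4² - 195·y_4² = 93489789121 - 93489789120 = 1 (should be 1). ✓

(x_1, y_1) = (14, 1); (x_4, y_4) = (305761, 21896).


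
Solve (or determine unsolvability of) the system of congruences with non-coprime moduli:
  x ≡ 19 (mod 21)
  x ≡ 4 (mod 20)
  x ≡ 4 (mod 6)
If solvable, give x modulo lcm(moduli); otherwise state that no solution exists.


Moduli 21, 20, 6 are not pairwise coprime, so CRT works modulo lcm(m_i) when all pairwise compatibility conditions hold.
Pairwise compatibility: gcd(m_i, m_j) must divide a_i - a_j for every pair.
Merge one congruence at a time:
  Start: x ≡ 19 (mod 21).
  Combine with x ≡ 4 (mod 20): gcd(21, 20) = 1; 4 - 19 = -15, which IS divisible by 1, so compatible.
    Write x = 19 + 21·t and substitute into x ≡ 4 (mod 20): 21·t ≡ 4 − 19 = -15 (mod 20).
    Reduce coefficients mod 20: 1·t ≡ 5 (mod 20).
    So t ≡ 5 (mod 20).
    Then x = 19 + 21·5 = 124, valid modulo lcm(21, 20) = 420: x ≡ 124 (mod 420).
  Combine with x ≡ 4 (mod 6): gcd(420, 6) = 6; 4 - 124 = -120, which IS divisible by 6, so compatible.
    Write x = 124 + 420·t and substitute into x ≡ 4 (mod 6): 420·t ≡ 4 − 124 = -120 (mod 6).
    Divide the congruence (and modulus) by g = 6: 70·t ≡ -20 (mod 1).
    Modulo 1 every t works; take t = 0.
    Then x = 124 + 420·0 = 124, valid modulo lcm(420, 6) = 420: x ≡ 124 (mod 420).
Verify: 124 mod 21 = 19, 124 mod 20 = 4, 124 mod 6 = 4.

x ≡ 124 (mod 420).


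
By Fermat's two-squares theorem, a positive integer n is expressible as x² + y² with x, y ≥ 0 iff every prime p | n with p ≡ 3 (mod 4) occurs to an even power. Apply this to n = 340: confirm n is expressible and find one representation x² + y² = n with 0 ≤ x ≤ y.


Step 1: Factor n = 340 = 2^2 · 5 · 17.
Step 2: Check the mod-4 condition on each prime factor: 2 = 2 (special); 5 ≡ 1 (mod 4), exponent 1; 17 ≡ 1 (mod 4), exponent 1.
All primes ≡ 3 (mod 4) appear to even exponent (or don't appear), so by the two-squares theorem n IS expressible as a sum of two squares.
Step 3: Build a representation. Group n = k² · m with k = 2 and m = 5 · 17 = 85 (a product of primes ≡ 1 (mod 4)); a representation of m scales to one of n via (k·x)² + (k·y)² = k²(x² + y²). Each prime p ≡ 1 (mod 4) is itself a sum of two squares; find a² by testing p − a² for a perfect square:
  5: 5 − 1² = 4 = 2² ⇒ 5 = 1² + 2².
  17: 17 − 1² = 16 = 4² ⇒ 17 = 1² + 4².
  Combine using the Brahmagupta–Fibonacci identity (a² + b²)(c² + d²) = (ac − bd)² + (ad + bc)² = (ac + bd)² + (ad − bc)²:
  5 · 17 = 85: from (1² + 2²)(1² + 4²), take (1·1 − 2·4, 1·4 + 2·1) = (1 − 8, 4 + 2) = (-7, 6); dropping signs (only squares matter) gives (7, 6); check 7² + 6² = 49 + 36 = 85 ✓.
  Scale by k = 2: (2·7, 2·6) = (14, 12).
Step 4: Order so x ≤ y and verify: 12² + 14² = 144 + 196 = 340 = n. ✓

n = 340 = 12² + 14² (one valid representation with x ≤ y).


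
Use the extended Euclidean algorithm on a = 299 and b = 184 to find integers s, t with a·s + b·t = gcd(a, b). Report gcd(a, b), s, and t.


Euclidean algorithm on (299, 184) — divide until remainder is 0:
  299 = 1 · 184 + 115
  184 = 1 · 115 + 69
  115 = 1 · 69 + 46
  69 = 1 · 46 + 23
  46 = 2 · 23 + 0
gcd(299, 184) = 23.
Track Bezout coefficients alongside the remainders: start with r₀ = 299 = a·1 + b·0 (s = 1, t = 0) and r₁ = 184 = a·0 + b·1 (s = 0, t = 1); each new remainder r_{k+1} = r_{k-1} − q_k·r_k inherits s_{k+1} = s_{k-1} − q_k·s_k, t_{k+1} = t_{k-1} − q_k·t_k, so r_k = a·s_k + b·t_k at every step:
  q = 1: r = 115, s = 1 − 1·0 = 1, t = 0 − 1·1 = -1  (check: 299·1 + 184·(-1) = 115)
  q = 1: r = 69, s = 0 − 1·1 = -1, t = 1 − 1·(-1) = 2  (check: 299·(-1) + 184·2 = 69)
  q = 1: r = 46, s = 1 − 1·(-1) = 2, t = -1 − 1·2 = -3  (check: 299·2 + 184·(-3) = 46)
  q = 1: r = 23, s = -1 − 1·2 = -3, t = 2 − 1·(-3) = 5  (check: 299·(-3) + 184·5 = 23)
The row with r = 23 (the gcd) gives the Bezout coefficients s = -3, t = 5.
Result: 299 · (-3) + 184 · (5) = 23.

gcd(299, 184) = 23; s = -3, t = 5 (check: 299·(-3) + 184·5 = 23).


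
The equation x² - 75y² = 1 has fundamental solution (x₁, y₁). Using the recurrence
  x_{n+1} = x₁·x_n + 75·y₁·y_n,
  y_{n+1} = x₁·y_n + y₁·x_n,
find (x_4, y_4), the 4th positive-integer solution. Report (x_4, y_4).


Step 1: Find the fundamental solution (x₁, y₁) of x² - 75y² = 1.
  Expand √75 as a continued fraction. a₀ = ⌊√75⌋ = 8; iterate m_{k+1} = d_k·a_k − m_k, d_{k+1} = (75 − m_{k+1}²)/d_k, a_{k+1} = ⌊(a₀ + m_{k+1})/d_{k+1}⌋ (starting m₀ = 0, d₀ = 1), with convergents p_k = a_k·p_{k-1} + p_{k-2}, q_k = a_k·q_{k-1} + q_{k-2} (p₋₁ = 1, q₋₁ = 0):
  k = 0: a₀ = 8; p₀/q₀ = 8/1; p₀² − 75·q₀² = 64 − 75 = -11.
  k = 1: m = 8, d = 11, a = ⌊(8 + 8)/11⌋ = 1; p/q = (1·8 + 1)/(1·1 + 0) = 9/1; p² − 75·q² = 81 − 75 = 6.
  k = 2: m = 3, d = 6, a = ⌊(8 + 3)/6⌋ = 1; p/q = (1·9 + 8)/(1·1 + 1) = 17/2; p² − 75·q² = 289 − 300 = -11.
  k = 3: m = 3, d = 11, a = ⌊(8 + 3)/11⌋ = 1; p/q = (1·17 + 9)/(1·2 + 1) = 26/3; p² − 75·q² = 676 − 675 = 1.
  The first convergent with p² − 75·q² = 1 gives the fundamental solution (x₁, y₁) = (26, 3).
Step 2: Apply the recurrence (x_{n+1}, y_{n+1}) = (x₁x_n + 75y₁y_n, x₁y_n + y₁x_n) repeatedly.
  From (x_1, y_1) = (26, 3): x_2 = 26·26 + 75·3·3 = 1351; y_2 = 26·3 + 3·26 = 156.
  From (x_2, y_2) = (1351, 156): x_3 = 26·1351 + 75·3·156 = 70226; y_3 = 26·156 + 3·1351 = 8109.
  From (x_3, y_3) = (70226, 8109): x_4 = 26·70226 + 75·3·8109 = 3650401; y_4 = 26·8109 + 3·70226 = 421512.
Step 3: Verify x_4² - 75·y_4² = 13325427460801 - 13325427460800 = 1 (should be 1). ✓

(x_1, y_1) = (26, 3); (x_4, y_4) = (3650401, 421512).


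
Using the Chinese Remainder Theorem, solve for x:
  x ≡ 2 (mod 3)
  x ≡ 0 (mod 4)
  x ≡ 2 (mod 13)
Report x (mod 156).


Moduli 3, 4, 13 are pairwise coprime; by CRT there is a unique solution modulo M = 3 · 4 · 13 = 156.
Solve pairwise, accumulating the modulus:
  Start with x ≡ 2 (mod 3).
  Combine with x ≡ 0 (mod 4): since gcd(3, 4) = 1, we get a unique residue mod 12.
    Write x = 2 + 3·t and substitute into x ≡ 0 (mod 4): 3·t ≡ 0 − 2 = -2 (mod 4).
    Reduce coefficients mod 4: 3·t ≡ 2 (mod 4).
    The inverse of 3 mod 4 is 3 (since 3·3 = 9 = 2·4 + 1), so t ≡ 3·2 = 6 ≡ 2 (mod 4).
    Then x = 2 + 3·2 = 8, valid modulo lcm(3, 4) = 12: x ≡ 8 (mod 12).
  Combine with x ≡ 2 (mod 13): since gcd(12, 13) = 1, we get a unique residue mod 156.
    Write x = 8 + 12·t and substitute into x ≡ 2 (mod 13): 12·t ≡ 2 − 8 = -6 (mod 13).
    Reduce coefficients mod 13: 12·t ≡ 7 (mod 13).
    The inverse of 12 mod 13 is 12 (since 12·12 = 144 = 11·13 + 1), so t ≡ 12·7 = 84 ≡ 6 (mod 13).
    Then x = 8 + 12·6 = 80, valid modulo lcm(12, 13) = 156: x ≡ 80 (mod 156).
Verify: 80 mod 3 = 2 ✓, 80 mod 4 = 0 ✓, 80 mod 13 = 2 ✓.

x ≡ 80 (mod 156).


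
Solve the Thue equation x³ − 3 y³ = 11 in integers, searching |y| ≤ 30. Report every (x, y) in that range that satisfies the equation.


The equation is x³ - 3y³ = 11. For fixed y, x³ = 3·y³ + 11, so a solution requires the RHS to be a perfect cube.
Strategy: iterate y from -30 to 30, compute RHS = 3·y³ + 11, and check whether it is a (positive or negative) perfect cube.
Check small values of y:
  y = 0: RHS = 11 is not a perfect cube.
  y = 1: RHS = 14 is not a perfect cube.
  y = -1: RHS = 8 = (2)³ ⇒ x = 2 works.
  y = 2: RHS = 35 is not a perfect cube.
  y = -2: RHS = -13 is not a perfect cube.
  y = 3: RHS = 92 is not a perfect cube.
  y = -3: RHS = -70 is not a perfect cube.
Continuing the search up to |y| = 30 finds no further solutions beyond those listed.
Collected solutions: (2, -1).

Solutions (with |y| ≤ 30): (2, -1).


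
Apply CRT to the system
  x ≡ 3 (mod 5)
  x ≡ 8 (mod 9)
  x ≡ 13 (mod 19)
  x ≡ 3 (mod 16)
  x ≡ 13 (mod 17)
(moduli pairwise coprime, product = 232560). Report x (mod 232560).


Product of moduli M = 5 · 9 · 19 · 16 · 17 = 232560.
Merge one congruence at a time:
  Start: x ≡ 3 (mod 5).
  Combine with x ≡ 8 (mod 9); new modulus lcm = 45.
    Write x = 3 + 5·t and substitute into x ≡ 8 (mod 9): 5·t ≡ 8 − 3 = 5 (mod 9).
    The inverse of 5 mod 9 is 2 (since 5·2 = 10 = 1·9 + 1), so t ≡ 2·5 = 10 ≡ 1 (mod 9).
    Then x = 3 + 5·1 = 8, valid modulo lcm(5, 9) = 45: x ≡ 8 (mod 45).
  Combine with x ≡ 13 (mod 19); new modulus lcm = 855.
    Write x = 8 + 45·t and substitute into x ≡ 13 (mod 19): 45·t ≡ 13 − 8 = 5 (mod 19).
    Reduce coefficients mod 19: 7·t ≡ 5 (mod 19).
    The inverse of 7 mod 19 is 11 (since 7·11 = 77 = 4·19 + 1), so t ≡ 11·5 = 55 ≡ 17 (mod 19).
    Then x = 8 + 45·17 = 773, valid modulo lcm(45, 19) = 855: x ≡ 773 (mod 855).
  Combine with x ≡ 3 (mod 16); new modulus lcm = 13680.
    Write x = 773 + 855·t and substitute into x ≡ 3 (mod 16): 855·t ≡ 3 − 773 = -770 (mod 16).
    Reduce coefficients mod 16: 7·t ≡ 14 (mod 16).
    The inverse of 7 mod 16 is 7 (since 7·7 = 49 = 3·16 + 1), so t ≡ 7·14 = 98 ≡ 2 (mod 16).
    Then x = 773 + 855·2 = 2483, valid modulo lcm(855, 16) = 13680: x ≡ 2483 (mod 13680).
  Combine with x ≡ 13 (mod 17); new modulus lcm = 232560.
    Write x = 2483 + 13680·t and substitute into x ≡ 13 (mod 17): 13680·t ≡ 13 − 2483 = -2470 (mod 17).
    Reduce coefficients mod 17: 12·t ≡ 12 (mod 17).
    The inverse of 12 mod 17 is 10 (since 12·10 = 120 = 7·17 + 1), so t ≡ 10·12 = 120 ≡ 1 (mod 17).
    Then x = 2483 + 13680·1 = 16163, valid modulo lcm(13680, 17) = 232560: x ≡ 16163 (mod 232560).
Verify against each original: 16163 mod 5 = 3, 16163 mod 9 = 8, 16163 mod 19 = 13, 16163 mod 16 = 3, 16163 mod 17 = 13.

x ≡ 16163 (mod 232560).


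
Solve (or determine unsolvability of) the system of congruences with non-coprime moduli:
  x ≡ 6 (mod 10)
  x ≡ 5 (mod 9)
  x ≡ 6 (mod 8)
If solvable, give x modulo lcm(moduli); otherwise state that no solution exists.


Moduli 10, 9, 8 are not pairwise coprime, so CRT works modulo lcm(m_i) when all pairwise compatibility conditions hold.
Pairwise compatibility: gcd(m_i, m_j) must divide a_i - a_j for every pair.
Merge one congruence at a time:
  Start: x ≡ 6 (mod 10).
  Combine with x ≡ 5 (mod 9): gcd(10, 9) = 1; 5 - 6 = -1, which IS divisible by 1, so compatible.
    Write x = 6 + 10·t and substitute into x ≡ 5 (mod 9): 10·t ≡ 5 − 6 = -1 (mod 9).
    Reduce coefficients mod 9: 1·t ≡ 8 (mod 9).
    So t ≡ 8 (mod 9).
    Then x = 6 + 10·8 = 86, valid modulo lcm(10, 9) = 90: x ≡ 86 (mod 90).
  Combine with x ≡ 6 (mod 8): gcd(90, 8) = 2; 6 - 86 = -80, which IS divisible by 2, so compatible.
    Write x = 86 + 90·t and substitute into x ≡ 6 (mod 8): 90·t ≡ 6 − 86 = -80 (mod 8).
    Divide the congruence (and modulus) by g = 2: 45·t ≡ -40 (mod 4).
    Reduce coefficients mod 4: 1·t ≡ 0 (mod 4).
    So t ≡ 0 (mod 4).
    Then x = 86 + 90·0 = 86, valid modulo lcm(90, 8) = 360: x ≡ 86 (mod 360).
Verify: 86 mod 10 = 6, 86 mod 9 = 5, 86 mod 8 = 6.

x ≡ 86 (mod 360).


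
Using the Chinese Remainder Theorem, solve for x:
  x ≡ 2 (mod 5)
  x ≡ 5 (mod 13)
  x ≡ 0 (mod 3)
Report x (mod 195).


Moduli 5, 13, 3 are pairwise coprime; by CRT there is a unique solution modulo M = 5 · 13 · 3 = 195.
Solve pairwise, accumulating the modulus:
  Start with x ≡ 2 (mod 5).
  Combine with x ≡ 5 (mod 13): since gcd(5, 13) = 1, we get a unique residue mod 65.
    Write x = 2 + 5·t and substitute into x ≡ 5 (mod 13): 5·t ≡ 5 − 2 = 3 (mod 13).
    The inverse of 5 mod 13 is 8 (since 5·8 = 40 = 3·13 + 1), so t ≡ 8·3 = 24 ≡ 11 (mod 13).
    Then x = 2 + 5·11 = 57, valid modulo lcm(5, 13) = 65: x ≡ 57 (mod 65).
  Combine with x ≡ 0 (mod 3): since gcd(65, 3) = 1, we get a unique residue mod 195.
    Write x = 57 + 65·t and substitute into x ≡ 0 (mod 3): 65·t ≡ 0 − 57 = -57 (mod 3).
    Reduce coefficients mod 3: 2·t ≡ 0 (mod 3).
    The inverse of 2 mod 3 is 2 (since 2·2 = 4 = 1·3 + 1), so t ≡ 2·0 = 0 ≡ 0 (mod 3).
    Then x = 57 + 65·0 = 57, valid modulo lcm(65, 3) = 195: x ≡ 57 (mod 195).
Verify: 57 mod 5 = 2 ✓, 57 mod 13 = 5 ✓, 57 mod 3 = 0 ✓.

x ≡ 57 (mod 195).


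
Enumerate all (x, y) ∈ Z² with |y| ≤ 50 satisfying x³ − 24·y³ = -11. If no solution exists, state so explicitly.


The equation is x³ - 24y³ = -11. For fixed y, x³ = 24·y³ − 11, so a solution requires the RHS to be a perfect cube.
Strategy: iterate y from -50 to 50, compute RHS = 24·y³ − 11, and check whether it is a (positive or negative) perfect cube.
Check small values of y:
  y = 0: RHS = -11 is not a perfect cube.
  y = 1: RHS = 13 is not a perfect cube.
  y = -1: RHS = -35 is not a perfect cube.
  y = 2: RHS = 181 is not a perfect cube.
  y = -2: RHS = -203 is not a perfect cube.
  y = 3: RHS = 637 is not a perfect cube.
  y = -3: RHS = -659 is not a perfect cube.
Continuing the search up to |y| = 50 finds no solutions either.
No (x, y) in the scanned range satisfies the equation.

No integer solutions with |y| ≤ 50.


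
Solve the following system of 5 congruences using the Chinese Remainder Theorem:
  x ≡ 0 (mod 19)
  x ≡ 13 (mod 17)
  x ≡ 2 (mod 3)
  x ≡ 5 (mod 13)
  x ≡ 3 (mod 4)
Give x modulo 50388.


Product of moduli M = 19 · 17 · 3 · 13 · 4 = 50388.
Merge one congruence at a time:
  Start: x ≡ 0 (mod 19).
  Combine with x ≡ 13 (mod 17); new modulus lcm = 323.
    Write x = 0 + 19·t and substitute into x ≡ 13 (mod 17): 19·t ≡ 13 − 0 = 13 (mod 17).
    Reduce coefficients mod 17: 2·t ≡ 13 (mod 17).
    The inverse of 2 mod 17 is 9 (since 2·9 = 18 = 1·17 + 1), so t ≡ 9·13 = 117 ≡ 15 (mod 17).
    Then x = 0 + 19·15 = 285, valid modulo lcm(19, 17) = 323: x ≡ 285 (mod 323).
  Combine with x ≡ 2 (mod 3); new modulus lcm = 969.
    Write x = 285 + 323·t and substitute into x ≡ 2 (mod 3): 323·t ≡ 2 − 285 = -283 (mod 3).
    Reduce coefficients mod 3: 2·t ≡ 2 (mod 3).
    The inverse of 2 mod 3 is 2 (since 2·2 = 4 = 1·3 + 1), so t ≡ 2·2 = 4 ≡ 1 (mod 3).
    Then x = 285 + 323·1 = 608, valid modulo lcm(323, 3) = 969: x ≡ 608 (mod 969).
  Combine with x ≡ 5 (mod 13); new modulus lcm = 12597.
    Write x = 608 + 969·t and substitute into x ≡ 5 (mod 13): 969·t ≡ 5 − 608 = -603 (mod 13).
    Reduce coefficients mod 13: 7·t ≡ 8 (mod 13).
    The inverse of 7 mod 13 is 2 (since 7·2 = 14 = 1·13 + 1), so t ≡ 2·8 = 16 ≡ 3 (mod 13).
    Then x = 608 + 969·3 = 3515, valid modulo lcm(969, 13) = 12597: x ≡ 3515 (mod 12597).
  Combine with x ≡ 3 (mod 4); new modulus lcm = 50388.
    Write x = 3515 + 12597·t and substitute into x ≡ 3 (mod 4): 12597·t ≡ 3 − 3515 = -3512 (mod 4).
    Reduce coefficients mod 4: 1·t ≡ 0 (mod 4).
    So t ≡ 0 (mod 4).
    Then x = 3515 + 12597·0 = 3515, valid modulo lcm(12597, 4) = 50388: x ≡ 3515 (mod 50388).
Verify against each original: 3515 mod 19 = 0, 3515 mod 17 = 13, 3515 mod 3 = 2, 3515 mod 13 = 5, 3515 mod 4 = 3.

x ≡ 3515 (mod 50388).


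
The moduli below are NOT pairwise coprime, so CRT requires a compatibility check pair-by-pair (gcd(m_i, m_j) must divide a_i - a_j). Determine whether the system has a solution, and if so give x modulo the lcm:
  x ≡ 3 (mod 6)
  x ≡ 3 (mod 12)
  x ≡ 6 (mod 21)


Moduli 6, 12, 21 are not pairwise coprime, so CRT works modulo lcm(m_i) when all pairwise compatibility conditions hold.
Pairwise compatibility: gcd(m_i, m_j) must divide a_i - a_j for every pair.
Merge one congruence at a time:
  Start: x ≡ 3 (mod 6).
  Combine with x ≡ 3 (mod 12): gcd(6, 12) = 6; 3 - 3 = 0, which IS divisible by 6, so compatible.
    Write x = 3 + 6·t and substitute into x ≡ 3 (mod 12): 6·t ≡ 3 − 3 = 0 (mod 12).
    Divide the congruence (and modulus) by g = 6: 1·t ≡ 0 (mod 2).
    So t ≡ 0 (mod 2).
    Then x = 3 + 6·0 = 3, valid modulo lcm(6, 12) = 12: x ≡ 3 (mod 12).
  Combine with x ≡ 6 (mod 21): gcd(12, 21) = 3; 6 - 3 = 3, which IS divisible by 3, so compatible.
    Write x = 3 + 12·t and substitute into x ≡ 6 (mod 21): 12·t ≡ 6 − 3 = 3 (mod 21).
    Divide the congruence (and modulus) by g = 3: 4·t ≡ 1 (mod 7).
    The inverse of 4 mod 7 is 2 (since 4·2 = 8 = 1·7 + 1), so t ≡ 2·1 = 2 ≡ 2 (mod 7).
    Then x = 3 + 12·2 = 27, valid modulo lcm(12, 21) = 84: x ≡ 27 (mod 84).
Verify: 27 mod 6 = 3, 27 mod 12 = 3, 27 mod 21 = 6.

x ≡ 27 (mod 84).


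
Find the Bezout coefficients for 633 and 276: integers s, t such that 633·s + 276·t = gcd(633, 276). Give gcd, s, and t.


Euclidean algorithm on (633, 276) — divide until remainder is 0:
  633 = 2 · 276 + 81
  276 = 3 · 81 + 33
  81 = 2 · 33 + 15
  33 = 2 · 15 + 3
  15 = 5 · 3 + 0
gcd(633, 276) = 3.
Track Bezout coefficients alongside the remainders: start with r₀ = 633 = a·1 + b·0 (s = 1, t = 0) and r₁ = 276 = a·0 + b·1 (s = 0, t = 1); each new remainder r_{k+1} = r_{k-1} − q_k·r_k inherits s_{k+1} = s_{k-1} − q_k·s_k, t_{k+1} = t_{k-1} − q_k·t_k, so r_k = a·s_k + b·t_k at every step:
  q = 2: r = 81, s = 1 − 2·0 = 1, t = 0 − 2·1 = -2  (check: 633·1 + 276·(-2) = 81)
  q = 3: r = 33, s = 0 − 3·1 = -3, t = 1 − 3·(-2) = 7  (check: 633·(-3) + 276·7 = 33)
  q = 2: r = 15, s = 1 − 2·(-3) = 7, t = -2 − 2·7 = -16  (check: 633·7 + 276·(-16) = 15)
  q = 2: r = 3, s = -3 − 2·7 = -17, t = 7 − 2·(-16) = 39  (check: 633·(-17) + 276·39 = 3)
The row with r = 3 (the gcd) gives the Bezout coefficients s = -17, t = 39.
Result: 633 · (-17) + 276 · (39) = 3.

gcd(633, 276) = 3; s = -17, t = 39 (check: 633·(-17) + 276·39 = 3).


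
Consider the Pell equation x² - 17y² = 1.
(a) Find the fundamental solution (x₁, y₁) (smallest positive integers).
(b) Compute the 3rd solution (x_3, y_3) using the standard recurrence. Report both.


Step 1: Find the fundamental solution (x₁, y₁) of x² - 17y² = 1.
  Expand √17 as a continued fraction. a₀ = ⌊√17⌋ = 4; iterate m_{k+1} = d_k·a_k − m_k, d_{k+1} = (17 − m_{k+1}²)/d_k, a_{k+1} = ⌊(a₀ + m_{k+1})/d_{k+1}⌋ (starting m₀ = 0, d₀ = 1), with convergents p_k = a_k·p_{k-1} + p_{k-2}, q_k = a_k·q_{k-1} + q_{k-2} (p₋₁ = 1, q₋₁ = 0):
  k = 0: a₀ = 4; p₀/q₀ = 4/1; p₀² − 17·q₀² = 16 − 17 = -1.
  k = 1: m = 4, d = 1, a = ⌊(4 + 4)/1⌋ = 8; p/q = (8·4 + 1)/(8·1 + 0) = 33/8; p² − 17·q² = 1089 − 1088 = 1.
  The first convergent with p² − 17·q² = 1 gives the fundamental solution (x₁, y₁) = (33, 8).
Step 2: Apply the recurrence (x_{n+1}, y_{n+1}) = (x₁x_n + 17y₁y_n, x₁y_n + y₁x_n) repeatedly.
  From (x_1, y_1) = (33, 8): x_2 = 33·33 + 17·8·8 = 2177; y_2 = 33·8 + 8·33 = 528.
  From (x_2, y_2) = (2177, 528): x_3 = 33·2177 + 17·8·528 = 143649; y_3 = 33·528 + 8·2177 = 34840.
Step 3: Verify x_3² - 17·y_3² = 20635035201 - 20635035200 = 1 (should be 1). ✓

(x_1, y_1) = (33, 8); (x_3, y_3) = (143649, 34840).


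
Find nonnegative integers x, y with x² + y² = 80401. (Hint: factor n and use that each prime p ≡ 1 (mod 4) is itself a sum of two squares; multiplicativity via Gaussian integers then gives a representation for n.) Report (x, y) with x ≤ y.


Step 1: Factor n = 80401 = 37 · 41 · 53.
Step 2: Check the mod-4 condition on each prime factor: 37 ≡ 1 (mod 4), exponent 1; 41 ≡ 1 (mod 4), exponent 1; 53 ≡ 1 (mod 4), exponent 1.
All primes ≡ 3 (mod 4) appear to even exponent (or don't appear), so by the two-squares theorem n IS expressible as a sum of two squares.
Step 3: Build a representation. Here n = 37 · 41 · 53 is a product of primes ≡ 1 (mod 4). Each prime p ≡ 1 (mod 4) is itself a sum of two squares; find a² by testing p − a² for a perfect square:
  37: 37 − 1² = 36 = 6² ⇒ 37 = 1² + 6².
  41: 41 − 1² = 40, 41 − 2² = 37, 41 − 3² = 32, 41 − 4² = 25 = 5² ⇒ 41 = 4² + 5².
  53: 53 − 1² = 52, 53 − 2² = 49 = 7² ⇒ 53 = 2² + 7².
  Combine using the Brahmagupta–Fibonacci identity (a² + b²)(c² + d²) = (ac − bd)² + (ad + bc)² = (ac + bd)² + (ad − bc)²:
  37 · 41 = 1517: from (1² + 6²)(4² + 5²), take (1·4 − 6·5, 1·5 + 6·4) = (4 − 30, 5 + 24) = (-26, 29); dropping signs (only squares matter) gives (26, 29); check 26² + 29² = 676 + 841 = 1517 ✓.
  1517 · 53 = 80401: from (26² + 29²)(2² + 7²), take (26·2 − 29·7, 26·7 + 29·2) = (52 − 203, 182 + 58) = (-151, 240); dropping signs (only squares matter) gives (151, 240); check 151² + 240² = 22801 + 57600 = 80401 ✓.
Step 4: Order so x ≤ y and verify: 151² + 240² = 22801 + 57600 = 80401 = n. ✓

n = 80401 = 151² + 240² (one valid representation with x ≤ y).


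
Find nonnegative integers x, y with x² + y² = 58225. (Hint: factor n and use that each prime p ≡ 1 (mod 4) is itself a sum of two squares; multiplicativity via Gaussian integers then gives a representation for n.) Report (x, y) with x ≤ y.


Step 1: Factor n = 58225 = 5^2 · 17 · 137.
Step 2: Check the mod-4 condition on each prime factor: 5 ≡ 1 (mod 4), exponent 2; 17 ≡ 1 (mod 4), exponent 1; 137 ≡ 1 (mod 4), exponent 1.
All primes ≡ 3 (mod 4) appear to even exponent (or don't appear), so by the two-squares theorem n IS expressible as a sum of two squares.
Step 3: Build a representation. Group n = k² · m with k = 5 and m = 17 · 137 = 2329 (a product of primes ≡ 1 (mod 4)); a representation of m scales to one of n via (k·x)² + (k·y)² = k²(x² + y²). Each prime p ≡ 1 (mod 4) is itself a sum of two squares; find a² by testing p − a² for a perfect square:
  17: 17 − 1² = 16 = 4² ⇒ 17 = 1² + 4².
  137: 137 − 1² = 136, 137 − 2² = 133, 137 − 3² = 128, 137 − 4² = 121 = 11² ⇒ 137 = 4² + 11².
  Combine using the Brahmagupta–Fibonacci identity (a² + b²)(c² + d²) = (ac − bd)² + (ad + bc)² = (ac + bd)² + (ad − bc)²:
  17 · 137 = 2329: from (1² + 4²)(4² + 11²), take (1·4 − 4·11, 1·11 + 4·4) = (4 − 44, 11 + 16) = (-40, 27); dropping signs (only squares matter) gives (40, 27); check 40² + 27² = 1600 + 729 = 2329 ✓.
  Scale by k = 5: (5·40, 5·27) = (200, 135).
Step 4: Order so x ≤ y and verify: 135² + 200² = 18225 + 40000 = 58225 = n. ✓

n = 58225 = 135² + 200² (one valid representation with x ≤ y).


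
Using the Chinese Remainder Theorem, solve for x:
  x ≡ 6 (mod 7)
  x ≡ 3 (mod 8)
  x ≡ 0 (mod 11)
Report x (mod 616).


Moduli 7, 8, 11 are pairwise coprime; by CRT there is a unique solution modulo M = 7 · 8 · 11 = 616.
Solve pairwise, accumulating the modulus:
  Start with x ≡ 6 (mod 7).
  Combine with x ≡ 3 (mod 8): since gcd(7, 8) = 1, we get a unique residue mod 56.
    Write x = 6 + 7·t and substitute into x ≡ 3 (mod 8): 7·t ≡ 3 − 6 = -3 (mod 8).
    Reduce coefficients mod 8: 7·t ≡ 5 (mod 8).
    The inverse of 7 mod 8 is 7 (since 7·7 = 49 = 6·8 + 1), so t ≡ 7·5 = 35 ≡ 3 (mod 8).
    Then x = 6 + 7·3 = 27, valid modulo lcm(7, 8) = 56: x ≡ 27 (mod 56).
  Combine with x ≡ 0 (mod 11): since gcd(56, 11) = 1, we get a unique residue mod 616.
    Write x = 27 + 56·t and substitute into x ≡ 0 (mod 11): 56·t ≡ 0 − 27 = -27 (mod 11).
    Reduce coefficients mod 11: 1·t ≡ 6 (mod 11).
    So t ≡ 6 (mod 11).
    Then x = 27 + 56·6 = 363, valid modulo lcm(56, 11) = 616: x ≡ 363 (mod 616).
Verify: 363 mod 7 = 6 ✓, 363 mod 8 = 3 ✓, 363 mod 11 = 0 ✓.

x ≡ 363 (mod 616).


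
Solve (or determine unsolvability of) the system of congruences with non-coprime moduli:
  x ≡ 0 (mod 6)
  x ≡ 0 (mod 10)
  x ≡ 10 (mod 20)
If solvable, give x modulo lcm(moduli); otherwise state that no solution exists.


Moduli 6, 10, 20 are not pairwise coprime, so CRT works modulo lcm(m_i) when all pairwise compatibility conditions hold.
Pairwise compatibility: gcd(m_i, m_j) must divide a_i - a_j for every pair.
Merge one congruence at a time:
  Start: x ≡ 0 (mod 6).
  Combine with x ≡ 0 (mod 10): gcd(6, 10) = 2; 0 - 0 = 0, which IS divisible by 2, so compatible.
    Write x = 0 + 6·t and substitute into x ≡ 0 (mod 10): 6·t ≡ 0 − 0 = 0 (mod 10).
    Divide the congruence (and modulus) by g = 2: 3·t ≡ 0 (mod 5).
    The inverse of 3 mod 5 is 2 (since 3·2 = 6 = 1·5 + 1), so t ≡ 2·0 = 0 ≡ 0 (mod 5).
    Then x = 0 + 6·0 = 0, valid modulo lcm(6, 10) = 30: x ≡ 0 (mod 30).
  Combine with x ≡ 10 (mod 20): gcd(30, 20) = 10; 10 - 0 = 10, which IS divisible by 10, so compatible.
    Write x = 0 + 30·t and substitute into x ≡ 10 (mod 20): 30·t ≡ 10 − 0 = 10 (mod 20).
    Divide the congruence (and modulus) by g = 10: 3·t ≡ 1 (mod 2).
    Reduce coefficients mod 2: 1·t ≡ 1 (mod 2).
    So t ≡ 1 (mod 2).
    Then x = 0 + 30·1 = 30, valid modulo lcm(30, 20) = 60: x ≡ 30 (mod 60).
Verify: 30 mod 6 = 0, 30 mod 10 = 0, 30 mod 20 = 10.

x ≡ 30 (mod 60).


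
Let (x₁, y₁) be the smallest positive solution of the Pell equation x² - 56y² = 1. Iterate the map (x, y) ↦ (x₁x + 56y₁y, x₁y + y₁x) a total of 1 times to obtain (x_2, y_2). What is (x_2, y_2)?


Step 1: Find the fundamental solution (x₁, y₁) of x² - 56y² = 1.
  Expand √56 as a continued fraction. a₀ = ⌊√56⌋ = 7; iterate m_{k+1} = d_k·a_k − m_k, d_{k+1} = (56 − m_{k+1}²)/d_k, a_{k+1} = ⌊(a₀ + m_{k+1})/d_{k+1}⌋ (starting m₀ = 0, d₀ = 1), with convergents p_k = a_k·p_{k-1} + p_{k-2}, q_k = a_k·q_{k-1} + q_{k-2} (p₋₁ = 1, q₋₁ = 0):
  k = 0: a₀ = 7; p₀/q₀ = 7/1; p₀² − 56·q₀² = 49 − 56 = -7.
  k = 1: m = 7, d = 7, a = ⌊(7 + 7)/7⌋ = 2; p/q = (2·7 + 1)/(2·1 + 0) = 15/2; p² − 56·q² = 225 − 224 = 1.
  The first convergent with p² − 56·q² = 1 gives the fundamental solution (x₁, y₁) = (15, 2).
Step 2: Apply the recurrence (x_{n+1}, y_{n+1}) = (x₁x_n + 56y₁y_n, x₁y_n + y₁x_n) repeatedly.
  From (x_1, y_1) = (15, 2): x_2 = 15·15 + 56·2·2 = 449; y_2 = 15·2 + 2·15 = 60.
Step 3: Verify x_2² - 56·y_2² = 201601 - 201600 = 1 (should be 1). ✓

(x_1, y_1) = (15, 2); (x_2, y_2) = (449, 60).


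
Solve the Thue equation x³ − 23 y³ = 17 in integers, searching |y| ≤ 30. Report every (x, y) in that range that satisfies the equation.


The equation is x³ - 23y³ = 17. For fixed y, x³ = 23·y³ + 17, so a solution requires the RHS to be a perfect cube.
Strategy: iterate y from -30 to 30, compute RHS = 23·y³ + 17, and check whether it is a (positive or negative) perfect cube.
Check small values of y:
  y = 0: RHS = 17 is not a perfect cube.
  y = 1: RHS = 40 is not a perfect cube.
  y = -1: RHS = -6 is not a perfect cube.
  y = 2: RHS = 201 is not a perfect cube.
  y = -2: RHS = -167 is not a perfect cube.
  y = 3: RHS = 638 is not a perfect cube.
  y = -3: RHS = -604 is not a perfect cube.
Continuing the search up to |y| = 30 finds no solutions either.
No (x, y) in the scanned range satisfies the equation.

No integer solutions with |y| ≤ 30.


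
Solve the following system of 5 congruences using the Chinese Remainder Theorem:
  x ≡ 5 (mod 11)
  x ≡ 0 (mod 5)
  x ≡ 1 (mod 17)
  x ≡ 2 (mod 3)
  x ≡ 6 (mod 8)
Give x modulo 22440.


Product of moduli M = 11 · 5 · 17 · 3 · 8 = 22440.
Merge one congruence at a time:
  Start: x ≡ 5 (mod 11).
  Combine with x ≡ 0 (mod 5); new modulus lcm = 55.
    Write x = 5 + 11·t and substitute into x ≡ 0 (mod 5): 11·t ≡ 0 − 5 = -5 (mod 5).
    Reduce coefficients mod 5: 1·t ≡ 0 (mod 5).
    So t ≡ 0 (mod 5).
    Then x = 5 + 11·0 = 5, valid modulo lcm(11, 5) = 55: x ≡ 5 (mod 55).
  Combine with x ≡ 1 (mod 17); new modulus lcm = 935.
    Write x = 5 + 55·t and substitute into x ≡ 1 (mod 17): 55·t ≡ 1 − 5 = -4 (mod 17).
    Reduce coefficients mod 17: 4·t ≡ 13 (mod 17).
    The inverse of 4 mod 17 is 13 (since 4·13 = 52 = 3·17 + 1), so t ≡ 13·13 = 169 ≡ 16 (mod 17).
    Then x = 5 + 55·16 = 885, valid modulo lcm(55, 17) = 935: x ≡ 885 (mod 935).
  Combine with x ≡ 2 (mod 3); new modulus lcm = 2805.
    Write x = 885 + 935·t and substitute into x ≡ 2 (mod 3): 935·t ≡ 2 − 885 = -883 (mod 3).
    Reduce coefficients mod 3: 2·t ≡ 2 (mod 3).
    The inverse of 2 mod 3 is 2 (since 2·2 = 4 = 1·3 + 1), so t ≡ 2·2 = 4 ≡ 1 (mod 3).
    Then x = 885 + 935·1 = 1820, valid modulo lcm(935, 3) = 2805: x ≡ 1820 (mod 2805).
  Combine with x ≡ 6 (mod 8); new modulus lcm = 22440.
    Write x = 1820 + 2805·t and substitute into x ≡ 6 (mod 8): 2805·t ≡ 6 − 1820 = -1814 (mod 8).
    Reduce coefficients mod 8: 5·t ≡ 2 (mod 8).
    The inverse of 5 mod 8 is 5 (since 5·5 = 25 = 3·8 + 1), so t ≡ 5·2 = 10 ≡ 2 (mod 8).
    Then x = 1820 + 2805·2 = 7430, valid modulo lcm(2805, 8) = 22440: x ≡ 7430 (mod 22440).
Verify against each original: 7430 mod 11 = 5, 7430 mod 5 = 0, 7430 mod 17 = 1, 7430 mod 3 = 2, 7430 mod 8 = 6.

x ≡ 7430 (mod 22440).


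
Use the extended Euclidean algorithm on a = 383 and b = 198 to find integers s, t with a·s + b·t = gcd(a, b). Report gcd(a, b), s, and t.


Euclidean algorithm on (383, 198) — divide until remainder is 0:
  383 = 1 · 198 + 185
  198 = 1 · 185 + 13
  185 = 14 · 13 + 3
  13 = 4 · 3 + 1
  3 = 3 · 1 + 0
gcd(383, 198) = 1.
Track Bezout coefficients alongside the remainders: start with r₀ = 383 = a·1 + b·0 (s = 1, t = 0) and r₁ = 198 = a·0 + b·1 (s = 0, t = 1); each new remainder r_{k+1} = r_{k-1} − q_k·r_k inherits s_{k+1} = s_{k-1} − q_k·s_k, t_{k+1} = t_{k-1} − q_k·t_k, so r_k = a·s_k + b·t_k at every step:
  q = 1: r = 185, s = 1 − 1·0 = 1, t = 0 − 1·1 = -1  (check: 383·1 + 198·(-1) = 185)
  q = 1: r = 13, s = 0 − 1·1 = -1, t = 1 − 1·(-1) = 2  (check: 383·(-1) + 198·2 = 13)
  q = 14: r = 3, s = 1 − 14·(-1) = 15, t = -1 − 14·2 = -29  (check: 383·15 + 198·(-29) = 3)
  q = 4: r = 1, s = -1 − 4·15 = -61, t = 2 − 4·(-29) = 118  (check: 383·(-61) + 198·118 = 1)
The row with r = 1 (the gcd) gives the Bezout coefficients s = -61, t = 118.
Result: 383 · (-61) + 198 · (118) = 1.

gcd(383, 198) = 1; s = -61, t = 118 (check: 383·(-61) + 198·118 = 1).


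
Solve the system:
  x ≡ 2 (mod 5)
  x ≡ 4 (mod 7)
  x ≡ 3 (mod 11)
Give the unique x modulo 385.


Moduli 5, 7, 11 are pairwise coprime; by CRT there is a unique solution modulo M = 5 · 7 · 11 = 385.
Solve pairwise, accumulating the modulus:
  Start with x ≡ 2 (mod 5).
  Combine with x ≡ 4 (mod 7): since gcd(5, 7) = 1, we get a unique residue mod 35.
    Write x = 2 + 5·t and substitute into x ≡ 4 (mod 7): 5·t ≡ 4 − 2 = 2 (mod 7).
    The inverse of 5 mod 7 is 3 (since 5·3 = 15 = 2·7 + 1), so t ≡ 3·2 = 6 ≡ 6 (mod 7).
    Then x = 2 + 5·6 = 32, valid modulo lcm(5, 7) = 35: x ≡ 32 (mod 35).
  Combine with x ≡ 3 (mod 11): since gcd(35, 11) = 1, we get a unique residue mod 385.
    Write x = 32 + 35·t and substitute into x ≡ 3 (mod 11): 35·t ≡ 3 − 32 = -29 (mod 11).
    Reduce coefficients mod 11: 2·t ≡ 4 (mod 11).
    The inverse of 2 mod 11 is 6 (since 2·6 = 12 = 1·11 + 1), so t ≡ 6·4 = 24 ≡ 2 (mod 11).
    Then x = 32 + 35·2 = 102, valid modulo lcm(35, 11) = 385: x ≡ 102 (mod 385).
Verify: 102 mod 5 = 2 ✓, 102 mod 7 = 4 ✓, 102 mod 11 = 3 ✓.

x ≡ 102 (mod 385).


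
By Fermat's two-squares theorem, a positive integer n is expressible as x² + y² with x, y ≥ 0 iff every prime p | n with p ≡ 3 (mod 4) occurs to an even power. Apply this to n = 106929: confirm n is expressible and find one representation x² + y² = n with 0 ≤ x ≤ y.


Step 1: Factor n = 106929 = 3^2 · 109^2.
Step 2: Check the mod-4 condition on each prime factor: 3 ≡ 3 (mod 4), exponent 2 (must be even); 109 ≡ 1 (mod 4), exponent 2.
All primes ≡ 3 (mod 4) appear to even exponent (or don't appear), so by the two-squares theorem n IS expressible as a sum of two squares.
Step 3: Build a representation. Group n = k² · m with k = 3 and m = 109 · 109 = 11881 (a product of primes ≡ 1 (mod 4)); a representation of m scales to one of n via (k·x)² + (k·y)² = k²(x² + y²). Each prime p ≡ 1 (mod 4) is itself a sum of two squares; find a² by testing p − a² for a perfect square:
  109: 109 − 1² = 108, 109 − 2² = 105, 109 − 3² = 100 = 10² ⇒ 109 = 3² + 10².
  Combine using the Brahmagupta–Fibonacci identity (a² + b²)(c² + d²) = (ac − bd)² + (ad + bc)² = (ac + bd)² + (ad − bc)²:
  109 · 109 = 11881: from (3² + 10²)(3² + 10²), take (3·3 − 10·10, 3·10 + 10·3) = (9 − 100, 30 + 30) = (-91, 60); dropping signs (only squares matter) gives (91, 60); check 91² + 60² = 8281 + 3600 = 11881 ✓.
  Scale by k = 3: (3·91, 3·60) = (273, 180).
Step 4: Order so x ≤ y and verify: 180² + 273² = 32400 + 74529 = 106929 = n. ✓

n = 106929 = 180² + 273² (one valid representation with x ≤ y).


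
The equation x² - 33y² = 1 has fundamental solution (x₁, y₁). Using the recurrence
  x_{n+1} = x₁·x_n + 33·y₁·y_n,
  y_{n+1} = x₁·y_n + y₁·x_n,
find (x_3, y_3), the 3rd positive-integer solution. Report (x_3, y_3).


Step 1: Find the fundamental solution (x₁, y₁) of x² - 33y² = 1.
  Expand √33 as a continued fraction. a₀ = ⌊√33⌋ = 5; iterate m_{k+1} = d_k·a_k − m_k, d_{k+1} = (33 − m_{k+1}²)/d_k, a_{k+1} = ⌊(a₀ + m_{k+1})/d_{k+1}⌋ (starting m₀ = 0, d₀ = 1), with convergents p_k = a_k·p_{k-1} + p_{k-2}, q_k = a_k·q_{k-1} + q_{k-2} (p₋₁ = 1, q₋₁ = 0):
  k = 0: a₀ = 5; p₀/q₀ = 5/1; p₀² − 33·q₀² = 25 − 33 = -8.
  k = 1: m = 5, d = 8, a = ⌊(5 + 5)/8⌋ = 1; p/q = (1·5 + 1)/(1·1 + 0) = 6/1; p² − 33·q² = 36 − 33 = 3.
  k = 2: m = 3, d = 3, a = ⌊(5 + 3)/3⌋ = 2; p/q = (2·6 + 5)/(2·1 + 1) = 17/3; p² − 33·q² = 289 − 297 = -8.
  k = 3: m = 3, d = 8, a = ⌊(5 + 3)/8⌋ = 1; p/q = (1·17 + 6)/(1·3 + 1) = 23/4; p² − 33·q² = 529 − 528 = 1.
  The first convergent with p² − 33·q² = 1 gives the fundamental solution (x₁, y₁) = (23, 4).
Step 2: Apply the recurrence (x_{n+1}, y_{n+1}) = (x₁x_n + 33y₁y_n, x₁y_n + y₁x_n) repeatedly.
  From (x_1, y_1) = (23, 4): x_2 = 23·23 + 33·4·4 = 1057; y_2 = 23·4 + 4·23 = 184.
  From (x_2, y_2) = (1057, 184): x_3 = 23·1057 + 33·4·184 = 48599; y_3 = 23·184 + 4·1057 = 8460.
Step 3: Verify x_3² - 33·y_3² = 2361862801 - 2361862800 = 1 (should be 1). ✓

(x_1, y_1) = (23, 4); (x_3, y_3) = (48599, 8460).
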